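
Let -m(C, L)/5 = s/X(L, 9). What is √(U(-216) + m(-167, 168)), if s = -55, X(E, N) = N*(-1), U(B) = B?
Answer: I*√2219/3 ≈ 15.702*I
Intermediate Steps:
X(E, N) = -N
m(C, L) = -275/9 (m(C, L) = -(-275)/((-1*9)) = -(-275)/(-9) = -(-275)*(-1)/9 = -5*55/9 = -275/9)
√(U(-216) + m(-167, 168)) = √(-216 - 275/9) = √(-2219/9) = I*√2219/3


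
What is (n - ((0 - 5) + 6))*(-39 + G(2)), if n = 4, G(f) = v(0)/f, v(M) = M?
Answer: -117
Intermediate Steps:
G(f) = 0 (G(f) = 0/f = 0)
(n - ((0 - 5) + 6))*(-39 + G(2)) = (4 - ((0 - 5) + 6))*(-39 + 0) = (4 - (-5 + 6))*(-39) = (4 - 1*1)*(-39) = (4 - 1)*(-39) = 3*(-39) = -117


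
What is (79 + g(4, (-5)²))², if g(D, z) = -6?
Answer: 5329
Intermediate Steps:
(79 + g(4, (-5)²))² = (79 - 6)² = 73² = 5329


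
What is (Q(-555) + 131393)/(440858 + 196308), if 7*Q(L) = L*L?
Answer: 613888/2230081 ≈ 0.27528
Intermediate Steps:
Q(L) = L²/7 (Q(L) = (L*L)/7 = L²/7)
(Q(-555) + 131393)/(440858 + 196308) = ((⅐)*(-555)² + 131393)/(440858 + 196308) = ((⅐)*308025 + 131393)/637166 = (308025/7 + 131393)*(1/637166) = (1227776/7)*(1/637166) = 613888/2230081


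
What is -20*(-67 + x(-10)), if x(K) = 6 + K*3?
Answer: 1820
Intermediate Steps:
x(K) = 6 + 3*K
-20*(-67 + x(-10)) = -20*(-67 + (6 + 3*(-10))) = -20*(-67 + (6 - 30)) = -20*(-67 - 24) = -20*(-91) = 1820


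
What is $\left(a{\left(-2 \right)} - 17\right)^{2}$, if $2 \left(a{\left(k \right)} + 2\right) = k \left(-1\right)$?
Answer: $324$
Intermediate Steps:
$a{\left(k \right)} = -2 - \frac{k}{2}$ ($a{\left(k \right)} = -2 + \frac{k \left(-1\right)}{2} = -2 + \frac{\left(-1\right) k}{2} = -2 - \frac{k}{2}$)
$\left(a{\left(-2 \right)} - 17\right)^{2} = \left(\left(-2 - -1\right) - 17\right)^{2} = \left(\left(-2 + 1\right) - 17\right)^{2} = \left(-1 - 17\right)^{2} = \left(-18\right)^{2} = 324$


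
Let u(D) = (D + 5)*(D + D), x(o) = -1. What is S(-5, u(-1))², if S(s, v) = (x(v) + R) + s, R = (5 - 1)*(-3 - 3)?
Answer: 900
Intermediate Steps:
R = -24 (R = 4*(-6) = -24)
u(D) = 2*D*(5 + D) (u(D) = (5 + D)*(2*D) = 2*D*(5 + D))
S(s, v) = -25 + s (S(s, v) = (-1 - 24) + s = -25 + s)
S(-5, u(-1))² = (-25 - 5)² = (-30)² = 900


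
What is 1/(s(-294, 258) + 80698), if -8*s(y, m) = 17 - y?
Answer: 8/645273 ≈ 1.2398e-5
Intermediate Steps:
s(y, m) = -17/8 + y/8 (s(y, m) = -(17 - y)/8 = -17/8 + y/8)
1/(s(-294, 258) + 80698) = 1/((-17/8 + (⅛)*(-294)) + 80698) = 1/((-17/8 - 147/4) + 80698) = 1/(-311/8 + 80698) = 1/(645273/8) = 8/645273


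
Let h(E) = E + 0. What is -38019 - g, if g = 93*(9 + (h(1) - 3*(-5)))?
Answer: -40344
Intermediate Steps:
h(E) = E
g = 2325 (g = 93*(9 + (1 - 3*(-5))) = 93*(9 + (1 + 15)) = 93*(9 + 16) = 93*25 = 2325)
-38019 - g = -38019 - 1*2325 = -38019 - 2325 = -40344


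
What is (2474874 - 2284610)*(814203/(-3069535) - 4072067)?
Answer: -2378176897869284672/3069535 ≈ -7.7477e+11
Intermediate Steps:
(2474874 - 2284610)*(814203/(-3069535) - 4072067) = 190264*(814203*(-1/3069535) - 4072067) = 190264*(-814203/3069535 - 4072067) = 190264*(-12499352993048/3069535) = -2378176897869284672/3069535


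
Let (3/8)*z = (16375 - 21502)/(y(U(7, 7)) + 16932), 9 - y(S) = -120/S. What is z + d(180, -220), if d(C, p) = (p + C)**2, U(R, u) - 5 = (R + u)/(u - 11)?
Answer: 27219928/17021 ≈ 1599.2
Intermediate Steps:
U(R, u) = 5 + (R + u)/(-11 + u) (U(R, u) = 5 + (R + u)/(u - 11) = 5 + (R + u)/(-11 + u))
y(S) = 9 + 120/S (y(S) = 9 - (-120)/S = 9 + 120/S)
d(C, p) = (C + p)**2
z = -13672/17021 (z = 8*((16375 - 21502)/((9 + 120/(((-55 + 7 + 6*7)/(-11 + 7)))) + 16932))/3 = 8*(-5127/((9 + 120/(((-55 + 7 + 42)/(-4)))) + 16932))/3 = 8*(-5127/((9 + 120/((-1/4*(-6)))) + 16932))/3 = 8*(-5127/((9 + 120/(3/2)) + 16932))/3 = 8*(-5127/((9 + 120*(2/3)) + 16932))/3 = 8*(-5127/((9 + 80) + 16932))/3 = 8*(-5127/(89 + 16932))/3 = 8*(-5127/17021)/3 = 8*(-5127*1/17021)/3 = (8/3)*(-5127/17021) = -13672/17021 ≈ -0.80324)
z + d(180, -220) = -13672/17021 + (180 - 220)**2 = -13672/17021 + (-40)**2 = -13672/17021 + 1600 = 27219928/17021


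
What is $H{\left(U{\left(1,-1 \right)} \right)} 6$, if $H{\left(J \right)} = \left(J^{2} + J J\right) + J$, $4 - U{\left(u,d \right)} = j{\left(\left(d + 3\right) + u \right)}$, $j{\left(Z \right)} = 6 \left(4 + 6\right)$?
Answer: $37296$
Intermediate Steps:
$j{\left(Z \right)} = 60$ ($j{\left(Z \right)} = 6 \cdot 10 = 60$)
$U{\left(u,d \right)} = -56$ ($U{\left(u,d \right)} = 4 - 60 = -56$)
$H{\left(J \right)} = J + 2 J^{2}$ ($H{\left(J \right)} = \left(J^{2} + J^{2}\right) + J = 2 J^{2} + J = J + 2 J^{2}$)
$H{\left(U{\left(1,-1 \right)} \right)} 6 = - 56 \left(1 + 2 \left(-56\right)\right) 6 = - 56 \left(1 - 112\right) 6 = \left(-56\right) \left(-111\right) 6 = 6216 \cdot 6 = 37296$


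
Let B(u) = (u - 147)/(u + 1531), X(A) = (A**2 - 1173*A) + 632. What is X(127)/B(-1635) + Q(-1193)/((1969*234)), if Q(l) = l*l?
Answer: -3553674271/460746 ≈ -7712.9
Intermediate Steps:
X(A) = 632 + A**2 - 1173*A
B(u) = (-147 + u)/(1531 + u)
Q(l) = l**2
X(127)/B(-1635) + Q(-1193)/((1969*234)) = (632 + 127**2 - 1173*127)/(((-147 - 1635)/(1531 - 1635))) + (-1193)**2/((1969*234)) = (632 + 16129 - 148971)/((-1782/(-104))) + 1423249/460746 = -132210/((-1/104*(-1782))) + 1423249*(1/460746) = -132210/891/52 + 1423249/460746 = -132210*52/891 + 1423249/460746 = -763880/99 + 1423249/460746 = -3553674271/460746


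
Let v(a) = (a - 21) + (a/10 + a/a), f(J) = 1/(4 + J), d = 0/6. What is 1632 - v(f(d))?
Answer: 66069/40 ≈ 1651.7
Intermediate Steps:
d = 0 (d = 0*(⅙) = 0)
v(a) = -20 + 11*a/10 (v(a) = (-21 + a) + (a*(⅒) + 1) = (-21 + a) + (a/10 + 1) = (-21 + a) + (1 + a/10) = -20 + 11*a/10)
1632 - v(f(d)) = 1632 - (-20 + 11/(10*(4 + 0))) = 1632 - (-20 + (11/10)/4) = 1632 - (-20 + (11/10)*(¼)) = 1632 - (-20 + 11/40) = 1632 - 1*(-789/40) = 1632 + 789/40 = 66069/40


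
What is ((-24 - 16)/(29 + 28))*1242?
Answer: -16560/19 ≈ -871.58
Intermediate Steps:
((-24 - 16)/(29 + 28))*1242 = -40/57*1242 = -16560/19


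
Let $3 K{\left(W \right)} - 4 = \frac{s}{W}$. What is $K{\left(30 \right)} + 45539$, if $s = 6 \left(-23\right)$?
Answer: $\frac{227694}{5} \approx 45539.0$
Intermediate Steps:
$s = -138$
$K{\left(W \right)} = \frac{4}{3} - \frac{46}{W}$ ($K{\left(W \right)} = \frac{4}{3} + \frac{\left(-138\right) \frac{1}{W}}{3} = \frac{4}{3} - \frac{46}{W}$)
$K{\left(30 \right)} + 45539 = \left(\frac{4}{3} - \frac{46}{30}\right) + 45539 = \left(\frac{4}{3} - \frac{23}{15}\right) + 45539 = - \frac{1}{5} + 45539 = \frac{227694}{5}$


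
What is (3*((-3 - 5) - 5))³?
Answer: -59319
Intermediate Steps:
(3*((-3 - 5) - 5))³ = (3*(-8 - 5))³ = (3*(-13))³ = (-39)³ = -59319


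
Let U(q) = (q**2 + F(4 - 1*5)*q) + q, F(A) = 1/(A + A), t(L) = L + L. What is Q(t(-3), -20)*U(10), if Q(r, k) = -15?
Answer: -1575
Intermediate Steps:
t(L) = 2*L
F(A) = 1/(2*A)
U(q) = q**2 + q/2 (U(q) = (q**2 + (1/(2*(4 - 1*5)))*q) + q = (q**2 + (1/(2*(4 - 5)))*q) + q = (q**2 + ((1/2)/(-1))*q) + q = (q**2 + ((1/2)*(-1))*q) + q = (q**2 - q/2) + q = q**2 + q/2)
Q(t(-3), -20)*U(10) = -150*(1/2 + 10) = -150*21/2 = -15*105 = -1575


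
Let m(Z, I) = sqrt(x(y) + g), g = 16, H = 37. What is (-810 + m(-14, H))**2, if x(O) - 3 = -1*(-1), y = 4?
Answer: 656120 - 3240*sqrt(5) ≈ 6.4888e+5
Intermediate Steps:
x(O) = 4 (x(O) = 3 - 1*(-1) = 3 + 1 = 4)
m(Z, I) = 2*sqrt(5) (m(Z, I) = sqrt(4 + 16) = sqrt(20) = 2*sqrt(5))
(-810 + m(-14, H))**2 = (-810 + 2*sqrt(5))**2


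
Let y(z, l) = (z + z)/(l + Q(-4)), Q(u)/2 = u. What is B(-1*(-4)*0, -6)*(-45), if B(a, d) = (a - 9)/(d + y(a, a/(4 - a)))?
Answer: -135/2 ≈ -67.500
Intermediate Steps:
Q(u) = 2*u
y(z, l) = 2*z/(-8 + l) (y(z, l) = (z + z)/(l + 2*(-4)) = (2*z)/(l - 8) = (2*z)/(-8 + l) = 2*z/(-8 + l))
B(a, d) = (-9 + a)/(d + 2*a/(-8 + a/(4 - a))) (B(a, d) = (a - 9)/(d + 2*a/(-8 + a/(4 - a))) = (-9 + a)/(d + 2*a/(-8 + a/(4 - a))))
B(-1*(-4)*0, -6)*(-45) = -(-32 + 9*(-1*(-4)*0))*(-9 - 1*(-4)*0)/(-1*(-6)*(-32 + 9*(-1*(-4)*0)) + 2*(-1*(-4)*0)*(-4 - 1*(-4)*0))*(-45) = -(-32 + 9*(4*0))*(-9 + 4*0)/(-1*(-6)*(-32 + 9*(4*0)) + 2*(4*0)*(-4 + 4*0))*(-45) = -(-32 + 9*0)*(-9 + 0)/(-1*(-6)*(-32 + 9*0) + 2*0*(-4 + 0))*(-45) = -1*(-32 + 0)*(-9)/(-1*(-6)*(-32 + 0) + 2*0*(-4))*(-45) = -1*(-32)*(-9)/(-1*(-6)*(-32) + 0)*(-45) = -1*(-32)*(-9)/(-192 + 0)*(-45) = -1*(-32)*(-9)/(-192)*(-45) = -1*(-1/192)*(-32)*(-9)*(-45) = (3/2)*(-45) = -135/2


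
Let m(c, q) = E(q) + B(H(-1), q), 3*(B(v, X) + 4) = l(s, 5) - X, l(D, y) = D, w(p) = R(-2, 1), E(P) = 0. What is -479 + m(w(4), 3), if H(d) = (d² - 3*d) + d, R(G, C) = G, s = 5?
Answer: -1447/3 ≈ -482.33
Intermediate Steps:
w(p) = -2
H(d) = d² - 2*d
B(v, X) = -7/3 - X/3 (B(v, X) = -4 + (5 - X)/3 = -4 + (5/3 - X/3) = -7/3 - X/3)
m(c, q) = -7/3 - q/3 (m(c, q) = 0 + (-7/3 - q/3) = -7/3 - q/3)
-479 + m(w(4), 3) = -479 + (-7/3 - ⅓*3) = -479 + (-7/3 - 1) = -479 - 10/3 = -1447/3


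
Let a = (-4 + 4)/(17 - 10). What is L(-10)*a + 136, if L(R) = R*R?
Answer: 136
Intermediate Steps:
L(R) = R**2
a = 0 (a = 0/7 = 0*(1/7) = 0)
L(-10)*a + 136 = (-10)**2*0 + 136 = 100*0 + 136 = 0 + 136 = 136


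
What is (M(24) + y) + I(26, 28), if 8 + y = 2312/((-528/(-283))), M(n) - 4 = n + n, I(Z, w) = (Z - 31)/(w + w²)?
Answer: 34384381/26796 ≈ 1283.2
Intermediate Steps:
I(Z, w) = (-31 + Z)/(w + w²)
M(n) = 4 + 2*n (M(n) = 4 + (n + n) = 4 + 2*n)
y = 81259/66 (y = -8 + 2312/((-528/(-283))) = -8 + 2312/((-528*(-1/283))) = -8 + 2312/(528/283) = -8 + 2312*(283/528) = -8 + 81787/66 = 81259/66 ≈ 1231.2)
(M(24) + y) + I(26, 28) = ((4 + 2*24) + 81259/66) + (-31 + 26)/(28*(1 + 28)) = ((4 + 48) + 81259/66) + (1/28)*(-5)/29 = (52 + 81259/66) + (1/28)*(1/29)*(-5) = 84691/66 - 5/812 = 34384381/26796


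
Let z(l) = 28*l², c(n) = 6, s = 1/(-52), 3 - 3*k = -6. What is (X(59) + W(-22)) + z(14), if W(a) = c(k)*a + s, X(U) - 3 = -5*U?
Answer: 263327/52 ≈ 5064.0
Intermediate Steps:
k = 3 (k = 1 - ⅓*(-6) = 1 + 2 = 3)
X(U) = 3 - 5*U
s = -1/52 (s = 1*(-1/52) = -1/52 ≈ -0.019231)
W(a) = -1/52 + 6*a (W(a) = 6*a - 1/52 = -1/52 + 6*a)
(X(59) + W(-22)) + z(14) = ((3 - 5*59) + (-1/52 + 6*(-22))) + 28*14² = ((3 - 295) + (-1/52 - 132)) + 28*196 = (-292 - 6865/52) + 5488 = -22049/52 + 5488 = 263327/52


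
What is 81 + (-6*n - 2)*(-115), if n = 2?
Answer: 1691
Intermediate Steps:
81 + (-6*n - 2)*(-115) = 81 + (-6*2 - 2)*(-115) = 81 + (-12 - 2)*(-115) = 81 - 14*(-115) = 81 + 1610 = 1691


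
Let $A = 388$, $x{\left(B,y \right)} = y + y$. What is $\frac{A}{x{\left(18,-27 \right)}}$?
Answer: $- \frac{194}{27} \approx -7.1852$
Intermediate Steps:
$x{\left(B,y \right)} = 2 y$
$\frac{A}{x{\left(18,-27 \right)}} = \frac{388}{2 \left(-27\right)} = \frac{388}{-54} = 388 \left(- \frac{1}{54}\right) = - \frac{194}{27}$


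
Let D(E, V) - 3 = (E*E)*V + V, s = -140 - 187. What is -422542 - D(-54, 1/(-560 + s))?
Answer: -374794498/887 ≈ -4.2254e+5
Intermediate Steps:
s = -327
D(E, V) = 3 + V + V*E² (D(E, V) = 3 + ((E*E)*V + V) = 3 + (E²*V + V) = 3 + (V*E² + V) = 3 + (V + V*E²) = 3 + V + V*E²)
-422542 - D(-54, 1/(-560 + s)) = -422542 - (3 + 1/(-560 - 327) + (-54)²/(-560 - 327)) = -422542 - (3 + 1/(-887) + 2916/(-887)) = -422542 - (3 - 1/887 - 1/887*2916) = -422542 - (3 - 1/887 - 2916/887) = -422542 - 1*(-256/887) = -422542 + 256/887 = -374794498/887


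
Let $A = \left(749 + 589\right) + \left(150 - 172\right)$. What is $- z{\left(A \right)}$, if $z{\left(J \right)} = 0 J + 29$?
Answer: $-29$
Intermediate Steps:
$A = 1316$ ($A = 1338 + \left(150 - 172\right) = 1338 - 22 = 1316$)
$z{\left(J \right)} = 29$ ($z{\left(J \right)} = 0 + 29 = 29$)
$- z{\left(A \right)} = \left(-1\right) 29 = -29$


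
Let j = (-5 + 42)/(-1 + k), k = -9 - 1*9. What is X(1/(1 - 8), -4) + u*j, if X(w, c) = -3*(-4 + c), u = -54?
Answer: 2454/19 ≈ 129.16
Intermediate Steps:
k = -18 (k = -9 - 9 = -18)
X(w, c) = 12 - 3*c
j = -37/19 (j = (-5 + 42)/(-1 - 18) = 37/(-19) = 37*(-1/19) = -37/19 ≈ -1.9474)
X(1/(1 - 8), -4) + u*j = (12 - 3*(-4)) - 54*(-37/19) = (12 + 12) + 1998/19 = 24 + 1998/19 = 2454/19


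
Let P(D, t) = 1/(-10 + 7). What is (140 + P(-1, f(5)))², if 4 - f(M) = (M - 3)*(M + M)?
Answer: 175561/9 ≈ 19507.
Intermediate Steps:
f(M) = 4 - 2*M*(-3 + M) (f(M) = 4 - (M - 3)*(M + M) = 4 - (-3 + M)*2*M = 4 - 2*M*(-3 + M))
P(D, t) = -⅓ (P(D, t) = 1/(-3) = -⅓)
(140 + P(-1, f(5)))² = (140 - ⅓)² = (419/3)² = 175561/9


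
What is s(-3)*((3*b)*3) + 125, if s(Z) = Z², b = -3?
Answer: -118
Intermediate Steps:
s(-3)*((3*b)*3) + 125 = (-3)²*((3*(-3))*3) + 125 = 9*(-9*3) + 125 = 9*(-27) + 125 = -243 + 125 = -118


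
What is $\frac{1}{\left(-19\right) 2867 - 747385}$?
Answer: $- \frac{1}{801858} \approx -1.2471 \cdot 10^{-6}$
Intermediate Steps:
$\frac{1}{\left(-19\right) 2867 - 747385} = \frac{1}{-54473 - 747385} = \frac{1}{-801858} = - \frac{1}{801858}$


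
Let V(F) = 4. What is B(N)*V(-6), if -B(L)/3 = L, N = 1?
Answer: -12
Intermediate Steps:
B(L) = -3*L
B(N)*V(-6) = -3*1*4 = -3*4 = -12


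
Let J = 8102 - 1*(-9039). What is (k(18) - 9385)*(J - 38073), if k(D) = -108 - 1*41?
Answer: 199565688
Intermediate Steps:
J = 17141 (J = 8102 + 9039 = 17141)
k(D) = -149 (k(D) = -108 - 41 = -149)
(k(18) - 9385)*(J - 38073) = (-149 - 9385)*(17141 - 38073) = -9534*(-20932) = 199565688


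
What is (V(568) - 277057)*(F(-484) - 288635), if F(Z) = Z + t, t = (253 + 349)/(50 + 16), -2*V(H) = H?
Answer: 882002251822/11 ≈ 8.0182e+10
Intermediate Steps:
V(H) = -H/2
t = 301/33 (t = 602/66 = 602*(1/66) = 301/33 ≈ 9.1212)
F(Z) = 301/33 + Z (F(Z) = Z + 301/33 = 301/33 + Z)
(V(568) - 277057)*(F(-484) - 288635) = (-½*568 - 277057)*((301/33 - 484) - 288635) = (-284 - 277057)*(-15671/33 - 288635) = -277341*(-9540626/33) = 882002251822/11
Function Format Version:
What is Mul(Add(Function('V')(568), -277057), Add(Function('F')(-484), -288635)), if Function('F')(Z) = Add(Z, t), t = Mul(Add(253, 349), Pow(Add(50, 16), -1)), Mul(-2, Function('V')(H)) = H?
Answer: Rational(882002251822, 11) ≈ 8.0182e+10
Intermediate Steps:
Function('V')(H) = Mul(Rational(-1, 2), H)
t = Rational(301, 33) (t = Mul(602, Pow(66, -1)) = Mul(602, Rational(1, 66)) = Rational(301, 33) ≈ 9.1212)
Function('F')(Z) = Add(Rational(301, 33), Z) (Function('F')(Z) = Add(Z, Rational(301, 33)) = Add(Rational(301, 33), Z))
Mul(Add(Function('V')(568), -277057), Add(Function('F')(-484), -288635)) = Mul(Add(Mul(Rational(-1, 2), 568), -277057), Add(Add(Rational(301, 33), -484), -288635)) = Mul(Add(-284, -277057), Add(Rational(-15671, 33), -288635)) = Mul(-277341, Rational(-9540626, 33)) = Rational(882002251822, 11)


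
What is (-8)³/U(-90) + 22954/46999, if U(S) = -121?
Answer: 26840922/5686879 ≈ 4.7198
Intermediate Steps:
(-8)³/U(-90) + 22954/46999 = (-8)³/(-121) + 22954/46999 = -512*(-1/121) + 22954*(1/46999) = 512/121 + 22954/46999 = 26840922/5686879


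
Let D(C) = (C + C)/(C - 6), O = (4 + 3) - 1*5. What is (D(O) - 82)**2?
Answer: 6889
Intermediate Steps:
O = 2 (O = 7 - 5 = 2)
D(C) = 2*C/(-6 + C) (D(C) = (2*C)/(-6 + C) = 2*C/(-6 + C))
(D(O) - 82)**2 = (2*2/(-6 + 2) - 82)**2 = (2*2/(-4) - 82)**2 = (2*2*(-1/4) - 82)**2 = (-1 - 82)**2 = (-83)**2 = 6889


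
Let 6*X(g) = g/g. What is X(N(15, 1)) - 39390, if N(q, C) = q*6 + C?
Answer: -236339/6 ≈ -39390.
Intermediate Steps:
N(q, C) = C + 6*q (N(q, C) = 6*q + C = C + 6*q)
X(g) = 1/6 (X(g) = (g/g)/6 = (1/6)*1 = 1/6)
X(N(15, 1)) - 39390 = 1/6 - 39390 = -236339/6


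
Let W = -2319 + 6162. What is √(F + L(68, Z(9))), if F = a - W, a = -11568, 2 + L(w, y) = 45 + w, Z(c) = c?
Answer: 30*I*√17 ≈ 123.69*I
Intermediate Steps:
L(w, y) = 43 + w (L(w, y) = -2 + (45 + w) = 43 + w)
W = 3843
F = -15411 (F = -11568 - 1*3843 = -11568 - 3843 = -15411)
√(F + L(68, Z(9))) = √(-15411 + (43 + 68)) = √(-15411 + 111) = √(-15300) = 30*I*√17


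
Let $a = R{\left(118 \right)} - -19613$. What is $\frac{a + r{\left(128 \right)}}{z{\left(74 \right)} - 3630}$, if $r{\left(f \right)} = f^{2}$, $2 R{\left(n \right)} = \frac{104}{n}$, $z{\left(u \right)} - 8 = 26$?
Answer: $- \frac{2123849}{212164} \approx -10.01$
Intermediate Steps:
$z{\left(u \right)} = 34$ ($z{\left(u \right)} = 8 + 26 = 34$)
$R{\left(n \right)} = \frac{52}{n}$ ($R{\left(n \right)} = \frac{104 \frac{1}{n}}{2} = \frac{52}{n}$)
$a = \frac{1157193}{59}$ ($a = \frac{52}{118} - -19613 = 52 \cdot \frac{1}{118} + 19613 = \frac{26}{59} + 19613 = \frac{1157193}{59} \approx 19613.0$)
$\frac{a + r{\left(128 \right)}}{z{\left(74 \right)} - 3630} = \frac{\frac{1157193}{59} + 128^{2}}{34 - 3630} = \frac{\frac{1157193}{59} + 16384}{-3596} = \frac{2123849}{59} \left(- \frac{1}{3596}\right) = - \frac{2123849}{212164}$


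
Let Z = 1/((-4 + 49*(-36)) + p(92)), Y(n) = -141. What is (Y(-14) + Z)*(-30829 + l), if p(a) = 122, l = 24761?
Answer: 704151958/823 ≈ 8.5559e+5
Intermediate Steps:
Z = -1/1646 (Z = 1/((-4 + 49*(-36)) + 122) = 1/((-4 - 1764) + 122) = 1/(-1768 + 122) = 1/(-1646) = -1/1646 ≈ -0.00060753)
(Y(-14) + Z)*(-30829 + l) = (-141 - 1/1646)*(-30829 + 24761) = -232087/1646*(-6068) = 704151958/823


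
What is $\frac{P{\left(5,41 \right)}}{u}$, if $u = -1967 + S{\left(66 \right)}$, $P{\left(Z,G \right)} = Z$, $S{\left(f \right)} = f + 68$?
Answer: $- \frac{5}{1833} \approx -0.0027278$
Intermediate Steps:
$S{\left(f \right)} = 68 + f$
$u = -1833$ ($u = -1967 + \left(68 + 66\right) = -1967 + 134 = -1833$)
$\frac{P{\left(5,41 \right)}}{u} = \frac{5}{-1833} = 5 \left(- \frac{1}{1833}\right) = - \frac{5}{1833}$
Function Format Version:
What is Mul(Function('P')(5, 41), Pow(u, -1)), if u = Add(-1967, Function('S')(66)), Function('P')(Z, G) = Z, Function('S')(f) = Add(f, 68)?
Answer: Rational(-5, 1833) ≈ -0.0027278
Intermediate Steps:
Function('S')(f) = Add(68, f)
u = -1833 (u = Add(-1967, Add(68, 66)) = Add(-1967, 134) = -1833)
Mul(Function('P')(5, 41), Pow(u, -1)) = Mul(5, Pow(-1833, -1)) = Mul(5, Rational(-1, 1833)) = Rational(-5, 1833)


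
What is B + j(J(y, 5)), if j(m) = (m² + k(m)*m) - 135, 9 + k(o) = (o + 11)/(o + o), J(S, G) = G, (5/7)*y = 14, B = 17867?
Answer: 17720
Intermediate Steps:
y = 98/5 (y = (7/5)*14 = 98/5 ≈ 19.600)
k(o) = -9 + (11 + o)/(2*o) (k(o) = -9 + (o + 11)/(o + o) = -9 + (11 + o)/((2*o)) = -9 + (11 + o)*(1/(2*o)) = -9 + (11 + o)/(2*o))
j(m) = -259/2 + m² - 17*m/2 (j(m) = (m² + ((11 - 17*m)/(2*m))*m) - 135 = (m² + (11/2 - 17*m/2)) - 135 = (11/2 + m² - 17*m/2) - 135 = -259/2 + m² - 17*m/2)
B + j(J(y, 5)) = 17867 + (-259/2 + 5² - 17/2*5) = 17867 + (-259/2 + 25 - 85/2) = 17867 - 147 = 17720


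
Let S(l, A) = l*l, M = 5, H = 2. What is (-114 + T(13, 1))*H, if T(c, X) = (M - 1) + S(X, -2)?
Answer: -218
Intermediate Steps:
S(l, A) = l**2
T(c, X) = 4 + X**2 (T(c, X) = (5 - 1) + X**2 = 4 + X**2)
(-114 + T(13, 1))*H = (-114 + (4 + 1**2))*2 = (-114 + (4 + 1))*2 = (-114 + 5)*2 = -109*2 = -218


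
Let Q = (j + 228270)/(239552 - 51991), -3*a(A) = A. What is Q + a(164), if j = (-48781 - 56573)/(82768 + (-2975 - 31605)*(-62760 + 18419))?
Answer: -2562063250553243/47934169136238 ≈ -53.450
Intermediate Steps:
a(A) = -A/3
j = -5853/85188586 (j = -105354/(82768 - 34580*(-44341)) = -105354/(82768 + 1533311780) = -105354/1533394548 = -105354*1/1533394548 = -5853/85188586 ≈ -6.8706e-5)
Q = 19445998520367/15978056378746 (Q = (-5853/85188586 + 228270)/(239552 - 51991) = (19445998520367/85188586)/187561 = (19445998520367/85188586)*(1/187561) = 19445998520367/15978056378746 ≈ 1.2170)
Q + a(164) = 19445998520367/15978056378746 - 1/3*164 = 19445998520367/15978056378746 - 164/3 = -2562063250553243/47934169136238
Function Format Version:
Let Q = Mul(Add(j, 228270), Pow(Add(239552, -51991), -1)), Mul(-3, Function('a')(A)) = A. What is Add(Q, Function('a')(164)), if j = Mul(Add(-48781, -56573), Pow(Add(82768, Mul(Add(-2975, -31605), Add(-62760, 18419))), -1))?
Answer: Rational(-2562063250553243, 47934169136238) ≈ -53.450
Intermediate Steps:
Function('a')(A) = Mul(Rational(-1, 3), A)
j = Rational(-5853, 85188586) (j = Mul(-105354, Pow(Add(82768, Mul(-34580, -44341)), -1)) = Mul(-105354, Pow(Add(82768, 1533311780), -1)) = Mul(-105354, Pow(1533394548, -1)) = Mul(-105354, Rational(1, 1533394548)) = Rational(-5853, 85188586) ≈ -6.8706e-5)
Q = Rational(19445998520367, 15978056378746) (Q = Mul(Add(Rational(-5853, 85188586), 228270), Pow(Add(239552, -51991), -1)) = Mul(Rational(19445998520367, 85188586), Pow(187561, -1)) = Mul(Rational(19445998520367, 85188586), Rational(1, 187561)) = Rational(19445998520367, 15978056378746) ≈ 1.2170)
Add(Q, Function('a')(164)) = Add(Rational(19445998520367, 15978056378746), Mul(Rational(-1, 3), 164)) = Add(Rational(19445998520367, 15978056378746), Rational(-164, 3)) = Rational(-2562063250553243, 47934169136238)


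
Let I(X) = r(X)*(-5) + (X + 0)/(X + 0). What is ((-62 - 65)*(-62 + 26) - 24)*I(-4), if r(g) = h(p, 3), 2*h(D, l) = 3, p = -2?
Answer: -29562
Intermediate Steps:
h(D, l) = 3/2 (h(D, l) = (½)*3 = 3/2)
r(g) = 3/2
I(X) = -13/2 (I(X) = (3/2)*(-5) + (X + 0)/(X + 0) = -15/2 + X/X = -15/2 + 1 = -13/2)
((-62 - 65)*(-62 + 26) - 24)*I(-4) = ((-62 - 65)*(-62 + 26) - 24)*(-13/2) = (-127*(-36) - 24)*(-13/2) = (4572 - 24)*(-13/2) = 4548*(-13/2) = -29562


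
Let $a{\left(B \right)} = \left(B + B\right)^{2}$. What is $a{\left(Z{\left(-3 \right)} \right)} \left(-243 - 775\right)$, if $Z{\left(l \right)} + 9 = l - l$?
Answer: $-329832$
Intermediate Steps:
$Z{\left(l \right)} = -9$ ($Z{\left(l \right)} = -9 + \left(l - l\right) = -9 + 0 = -9$)
$a{\left(B \right)} = 4 B^{2}$ ($a{\left(B \right)} = \left(2 B\right)^{2} = 4 B^{2}$)
$a{\left(Z{\left(-3 \right)} \right)} \left(-243 - 775\right) = 4 \left(-9\right)^{2} \left(-243 - 775\right) = 4 \cdot 81 \left(-1018\right) = 324 \left(-1018\right) = -329832$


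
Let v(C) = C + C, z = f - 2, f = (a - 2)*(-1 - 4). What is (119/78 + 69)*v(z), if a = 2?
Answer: -11002/39 ≈ -282.10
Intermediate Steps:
f = 0 (f = (2 - 2)*(-1 - 4) = 0*(-5) = 0)
z = -2 (z = 0 - 2 = -2)
v(C) = 2*C
(119/78 + 69)*v(z) = (119/78 + 69)*(2*(-2)) = (119*(1/78) + 69)*(-4) = (119/78 + 69)*(-4) = (5501/78)*(-4) = -11002/39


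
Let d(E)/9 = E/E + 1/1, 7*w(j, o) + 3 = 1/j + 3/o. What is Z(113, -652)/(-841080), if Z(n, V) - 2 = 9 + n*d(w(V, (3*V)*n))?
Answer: -409/168216 ≈ -0.0024314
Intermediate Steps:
w(j, o) = -3/7 + 1/(7*j) + 3/(7*o) (w(j, o) = -3/7 + (1/j + 3/o)/7 = -3/7 + (1/(7*j) + 3/(7*o)) = -3/7 + 1/(7*j) + 3/(7*o))
d(E) = 18 (d(E) = 9*(E/E + 1/1) = 9*(1 + 1*1) = 9*(1 + 1) = 9*2 = 18)
Z(n, V) = 11 + 18*n (Z(n, V) = 2 + (9 + n*18) = 2 + (9 + 18*n) = 11 + 18*n)
Z(113, -652)/(-841080) = (11 + 18*113)/(-841080) = (11 + 2034)*(-1/841080) = 2045*(-1/841080) = -409/168216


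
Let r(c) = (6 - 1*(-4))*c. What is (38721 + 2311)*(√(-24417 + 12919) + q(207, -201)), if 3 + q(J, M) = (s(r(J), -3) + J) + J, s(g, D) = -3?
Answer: 16741056 + 41032*I*√11498 ≈ 1.6741e+7 + 4.3998e+6*I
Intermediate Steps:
r(c) = 10*c (r(c) = (6 + 4)*c = 10*c)
q(J, M) = -6 + 2*J (q(J, M) = -3 + ((-3 + J) + J) = -3 + (-3 + 2*J) = -6 + 2*J)
(38721 + 2311)*(√(-24417 + 12919) + q(207, -201)) = (38721 + 2311)*(√(-24417 + 12919) + (-6 + 2*207)) = 41032*(√(-11498) + (-6 + 414)) = 41032*(I*√11498 + 408) = 41032*(408 + I*√11498) = 16741056 + 41032*I*√11498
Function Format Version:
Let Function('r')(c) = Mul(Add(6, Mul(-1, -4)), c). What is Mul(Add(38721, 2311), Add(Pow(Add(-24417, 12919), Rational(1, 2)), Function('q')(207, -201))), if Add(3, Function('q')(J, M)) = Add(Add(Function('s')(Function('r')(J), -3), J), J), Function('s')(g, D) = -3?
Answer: Add(16741056, Mul(41032, I, Pow(11498, Rational(1, 2)))) ≈ Add(1.6741e+7, Mul(4.3998e+6, I))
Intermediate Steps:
Function('r')(c) = Mul(10, c) (Function('r')(c) = Mul(Add(6, 4), c) = Mul(10, c))
Function('q')(J, M) = Add(-6, Mul(2, J)) (Function('q')(J, M) = Add(-3, Add(Add(-3, J), J)) = Add(-3, Add(-3, Mul(2, J))) = Add(-6, Mul(2, J)))
Mul(Add(38721, 2311), Add(Pow(Add(-24417, 12919), Rational(1, 2)), Function('q')(207, -201))) = Mul(Add(38721, 2311), Add(Pow(Add(-24417, 12919), Rational(1, 2)), Add(-6, Mul(2, 207)))) = Mul(41032, Add(Pow(-11498, Rational(1, 2)), Add(-6, 414))) = Mul(41032, Add(Mul(I, Pow(11498, Rational(1, 2))), 408)) = Mul(41032, Add(408, Mul(I, Pow(11498, Rational(1, 2))))) = Add(16741056, Mul(41032, I, Pow(11498, Rational(1, 2))))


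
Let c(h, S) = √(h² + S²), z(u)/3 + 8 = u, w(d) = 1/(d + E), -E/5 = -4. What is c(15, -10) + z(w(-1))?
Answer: -453/19 + 5*√13 ≈ -5.8143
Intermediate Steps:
E = 20 (E = -5*(-4) = 20)
w(d) = 1/(20 + d) (w(d) = 1/(d + 20) = 1/(20 + d))
z(u) = -24 + 3*u
c(h, S) = √(S² + h²)
c(15, -10) + z(w(-1)) = √((-10)² + 15²) + (-24 + 3/(20 - 1)) = √(100 + 225) + (-24 + 3/19) = √325 + (-24 + 3*(1/19)) = 5*√13 + (-24 + 3/19) = 5*√13 - 453/19 = -453/19 + 5*√13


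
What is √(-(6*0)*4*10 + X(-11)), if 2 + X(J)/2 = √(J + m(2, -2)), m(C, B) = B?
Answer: √(-4 + 2*I*√13) ≈ 1.4571 + 2.4745*I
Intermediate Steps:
X(J) = -4 + 2*√(-2 + J) (X(J) = -4 + 2*√(J - 2) = -4 + 2*√(-2 + J))
√(-(6*0)*4*10 + X(-11)) = √(-(6*0)*4*10 + (-4 + 2*√(-2 - 11))) = √(-0*4*10 + (-4 + 2*√(-13))) = √(-0*10 + (-4 + 2*(I*√13))) = √(-1*0 + (-4 + 2*I*√13)) = √(0 + (-4 + 2*I*√13)) = √(-4 + 2*I*√13)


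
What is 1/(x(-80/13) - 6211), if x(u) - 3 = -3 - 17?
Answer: -1/6228 ≈ -0.00016057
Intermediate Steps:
x(u) = -17 (x(u) = 3 + (-3 - 17) = 3 - 20 = -17)
1/(x(-80/13) - 6211) = 1/(-17 - 6211) = 1/(-6228) = -1/6228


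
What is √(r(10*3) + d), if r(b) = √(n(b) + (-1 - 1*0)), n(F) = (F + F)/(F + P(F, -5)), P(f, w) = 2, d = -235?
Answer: √(-940 + √14)/2 ≈ 15.299*I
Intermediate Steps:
n(F) = 2*F/(2 + F) (n(F) = (F + F)/(F + 2) = (2*F)/(2 + F) = 2*F/(2 + F))
r(b) = √(-1 + 2*b/(2 + b)) (r(b) = √(2*b/(2 + b) + (-1 - 1*0)) = √(2*b/(2 + b) + (-1 + 0)) = √(2*b/(2 + b) - 1) = √(-1 + 2*b/(2 + b)))
√(r(10*3) + d) = √(√((-2 + 10*3)/(2 + 10*3)) - 235) = √(√((-2 + 30)/(2 + 30)) - 235) = √(√(28/32) - 235) = √(√((1/32)*28) - 235) = √(√(7/8) - 235) = √(√14/4 - 235) = √(-235 + √14/4)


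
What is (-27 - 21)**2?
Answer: 2304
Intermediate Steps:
(-27 - 21)**2 = (-48)**2 = 2304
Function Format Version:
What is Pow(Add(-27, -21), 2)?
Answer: 2304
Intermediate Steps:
Pow(Add(-27, -21), 2) = Pow(-48, 2) = 2304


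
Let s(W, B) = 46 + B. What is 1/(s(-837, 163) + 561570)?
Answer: 1/561779 ≈ 1.7801e-6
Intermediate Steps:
1/(s(-837, 163) + 561570) = 1/((46 + 163) + 561570) = 1/(209 + 561570) = 1/561779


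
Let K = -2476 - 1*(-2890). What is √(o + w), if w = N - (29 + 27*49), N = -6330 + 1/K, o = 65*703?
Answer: √723919618/138 ≈ 194.97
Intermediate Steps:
K = 414 (K = -2476 + 2890 = 414)
o = 45695
N = -2620619/414 (N = -6330 + 1/414 = -2620619/414 ≈ -6330.0)
w = -3180347/414 (w = -2620619/414 - (29 + 27*49) = -2620619/414 - (29 + 1323) = -2620619/414 - 1*1352 = -2620619/414 - 1352 = -3180347/414 ≈ -7682.0)
√(o + w) = √(45695 - 3180347/414) = √(15737383/414) = √723919618/138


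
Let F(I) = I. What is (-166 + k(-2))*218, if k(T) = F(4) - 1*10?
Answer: -37496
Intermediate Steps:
k(T) = -6 (k(T) = 4 - 1*10 = 4 - 10 = -6)
(-166 + k(-2))*218 = (-166 - 6)*218 = -172*218 = -37496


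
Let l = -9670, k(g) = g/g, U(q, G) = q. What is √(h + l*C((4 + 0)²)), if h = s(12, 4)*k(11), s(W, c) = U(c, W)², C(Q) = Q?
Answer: 4*I*√9669 ≈ 393.32*I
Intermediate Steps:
k(g) = 1
s(W, c) = c²
h = 16 (h = 4²*1 = 16*1 = 16)
√(h + l*C((4 + 0)²)) = √(16 - 9670*(4 + 0)²) = √(16 - 9670*4²) = √(16 - 9670*16) = √(16 - 154720) = √(-154704) = 4*I*√9669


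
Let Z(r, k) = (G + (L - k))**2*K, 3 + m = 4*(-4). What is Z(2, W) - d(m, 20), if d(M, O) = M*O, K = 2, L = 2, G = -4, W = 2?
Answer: 412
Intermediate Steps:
m = -19 (m = -3 + 4*(-4) = -3 - 16 = -19)
Z(r, k) = 2*(-2 - k)**2 (Z(r, k) = (-4 + (2 - k))**2*2 = (-2 - k)**2*2 = 2*(-2 - k)**2)
Z(2, W) - d(m, 20) = 2*(2 + 2)**2 - (-19)*20 = 2*4**2 - 1*(-380) = 2*16 + 380 = 32 + 380 = 412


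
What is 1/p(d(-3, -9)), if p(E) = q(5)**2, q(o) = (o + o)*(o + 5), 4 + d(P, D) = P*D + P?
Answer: 1/10000 ≈ 0.00010000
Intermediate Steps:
d(P, D) = -4 + P + D*P (d(P, D) = -4 + (P*D + P) = -4 + (D*P + P) = -4 + (P + D*P) = -4 + P + D*P)
q(o) = 2*o*(5 + o) (q(o) = (2*o)*(5 + o) = 2*o*(5 + o))
p(E) = 10000 (p(E) = (2*5*(5 + 5))**2 = (2*5*10)**2 = 100**2 = 10000)
1/p(d(-3, -9)) = 1/10000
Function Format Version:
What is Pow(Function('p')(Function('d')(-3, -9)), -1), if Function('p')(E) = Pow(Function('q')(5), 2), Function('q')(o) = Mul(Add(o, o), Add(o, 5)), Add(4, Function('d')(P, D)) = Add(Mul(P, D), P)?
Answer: Rational(1, 10000) ≈ 0.00010000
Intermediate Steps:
Function('d')(P, D) = Add(-4, P, Mul(D, P)) (Function('d')(P, D) = Add(-4, Add(Mul(P, D), P)) = Add(-4, Add(Mul(D, P), P)) = Add(-4, Add(P, Mul(D, P))) = Add(-4, P, Mul(D, P)))
Function('q')(o) = Mul(2, o, Add(5, o)) (Function('q')(o) = Mul(Mul(2, o), Add(5, o)) = Mul(2, o, Add(5, o)))
Function('p')(E) = 10000 (Function('p')(E) = Pow(Mul(2, 5, Add(5, 5)), 2) = Pow(Mul(2, 5, 10), 2) = Pow(100, 2) = 10000)
Pow(Function('p')(Function('d')(-3, -9)), -1) = Pow(10000, -1) = Rational(1, 10000)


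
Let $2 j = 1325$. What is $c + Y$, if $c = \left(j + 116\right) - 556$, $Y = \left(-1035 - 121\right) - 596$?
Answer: $- \frac{3059}{2} \approx -1529.5$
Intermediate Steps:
$j = \frac{1325}{2}$ ($j = \frac{1}{2} \cdot 1325 = \frac{1325}{2} \approx 662.5$)
$Y = -1752$ ($Y = -1156 - 596 = -1752$)
$c = \frac{445}{2}$ ($c = \left(\frac{1325}{2} + 116\right) - 556 = \frac{1557}{2} - 556 = \frac{445}{2} \approx 222.5$)
$c + Y = \frac{445}{2} - 1752 = - \frac{3059}{2}$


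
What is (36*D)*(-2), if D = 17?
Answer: -1224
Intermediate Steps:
(36*D)*(-2) = (36*17)*(-2) = 612*(-2) = -1224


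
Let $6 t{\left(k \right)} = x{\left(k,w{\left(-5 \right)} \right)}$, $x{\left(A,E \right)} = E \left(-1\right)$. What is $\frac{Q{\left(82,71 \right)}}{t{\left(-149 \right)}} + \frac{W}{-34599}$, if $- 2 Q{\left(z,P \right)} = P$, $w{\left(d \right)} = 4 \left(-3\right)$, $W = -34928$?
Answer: $- \frac{2316817}{138396} \approx -16.74$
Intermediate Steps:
$w{\left(d \right)} = -12$
$x{\left(A,E \right)} = - E$
$t{\left(k \right)} = 2$ ($t{\left(k \right)} = \frac{\left(-1\right) \left(-12\right)}{6} = \frac{1}{6} \cdot 12 = 2$)
$Q{\left(z,P \right)} = - \frac{P}{2}$
$\frac{Q{\left(82,71 \right)}}{t{\left(-149 \right)}} + \frac{W}{-34599} = \frac{\left(- \frac{1}{2}\right) 71}{2} - \frac{34928}{-34599} = \left(- \frac{71}{2}\right) \frac{1}{2} - - \frac{34928}{34599} = - \frac{71}{4} + \frac{34928}{34599} = - \frac{2316817}{138396}$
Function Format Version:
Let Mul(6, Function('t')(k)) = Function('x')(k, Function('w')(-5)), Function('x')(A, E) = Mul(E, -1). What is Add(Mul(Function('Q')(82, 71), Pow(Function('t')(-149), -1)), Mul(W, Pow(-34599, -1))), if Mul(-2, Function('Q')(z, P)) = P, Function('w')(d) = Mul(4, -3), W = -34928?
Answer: Rational(-2316817, 138396) ≈ -16.740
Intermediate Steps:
Function('w')(d) = -12
Function('x')(A, E) = Mul(-1, E)
Function('t')(k) = 2 (Function('t')(k) = Mul(Rational(1, 6), Mul(-1, -12)) = Mul(Rational(1, 6), 12) = 2)
Function('Q')(z, P) = Mul(Rational(-1, 2), P)
Add(Mul(Function('Q')(82, 71), Pow(Function('t')(-149), -1)), Mul(W, Pow(-34599, -1))) = Add(Mul(Mul(Rational(-1, 2), 71), Pow(2, -1)), Mul(-34928, Pow(-34599, -1))) = Add(Mul(Rational(-71, 2), Rational(1, 2)), Mul(-34928, Rational(-1, 34599))) = Add(Rational(-71, 4), Rational(34928, 34599)) = Rational(-2316817, 138396)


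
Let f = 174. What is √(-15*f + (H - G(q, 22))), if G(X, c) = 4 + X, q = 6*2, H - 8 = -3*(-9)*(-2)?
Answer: 4*I*√167 ≈ 51.691*I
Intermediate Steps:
H = -46 (H = 8 - 3*(-9)*(-2) = 8 + 27*(-2) = 8 - 54 = -46)
q = 12
√(-15*f + (H - G(q, 22))) = √(-15*174 + (-46 - (4 + 12))) = √(-2610 + (-46 - 1*16)) = √(-2610 + (-46 - 16)) = √(-2610 - 62) = √(-2672) = 4*I*√167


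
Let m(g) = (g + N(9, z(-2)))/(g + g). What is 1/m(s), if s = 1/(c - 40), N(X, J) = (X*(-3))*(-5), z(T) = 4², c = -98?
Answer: -2/18629 ≈ -0.00010736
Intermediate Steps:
z(T) = 16
N(X, J) = 15*X (N(X, J) = -3*X*(-5) = 15*X)
s = -1/138 (s = 1/(-98 - 40) = 1/(-138) = -1/138 ≈ -0.0072464)
m(g) = (135 + g)/(2*g) (m(g) = (g + 15*9)/(g + g) = (g + 135)/((2*g)) = (135 + g)*(1/(2*g)) = (135 + g)/(2*g))
1/m(s) = 1/((135 - 1/138)/(2*(-1/138))) = 1/((½)*(-138)*(18629/138)) = 1/(-18629/2) = -2/18629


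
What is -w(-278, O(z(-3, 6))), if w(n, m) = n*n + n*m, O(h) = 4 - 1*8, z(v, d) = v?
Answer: -78396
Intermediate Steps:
O(h) = -4 (O(h) = 4 - 8 = -4)
w(n, m) = n**2 + m*n
-w(-278, O(z(-3, 6))) = -(-278)*(-4 - 278) = -(-278)*(-282) = -1*78396 = -78396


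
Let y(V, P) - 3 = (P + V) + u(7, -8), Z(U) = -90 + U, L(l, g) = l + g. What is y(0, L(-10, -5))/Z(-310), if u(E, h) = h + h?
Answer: 7/100 ≈ 0.070000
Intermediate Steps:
u(E, h) = 2*h
L(l, g) = g + l
y(V, P) = -13 + P + V (y(V, P) = 3 + ((P + V) + 2*(-8)) = 3 + ((P + V) - 16) = 3 + (-16 + P + V) = -13 + P + V)
y(0, L(-10, -5))/Z(-310) = (-13 + (-5 - 10) + 0)/(-90 - 310) = (-13 - 15 + 0)/(-400) = -28*(-1/400) = 7/100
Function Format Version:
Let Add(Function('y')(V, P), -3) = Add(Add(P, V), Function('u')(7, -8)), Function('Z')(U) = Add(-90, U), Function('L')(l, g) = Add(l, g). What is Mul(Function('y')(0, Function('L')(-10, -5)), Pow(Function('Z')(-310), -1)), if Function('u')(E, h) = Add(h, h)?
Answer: Rational(7, 100) ≈ 0.070000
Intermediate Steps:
Function('u')(E, h) = Mul(2, h)
Function('L')(l, g) = Add(g, l)
Function('y')(V, P) = Add(-13, P, V) (Function('y')(V, P) = Add(3, Add(Add(P, V), Mul(2, -8))) = Add(3, Add(Add(P, V), -16)) = Add(3, Add(-16, P, V)) = Add(-13, P, V))
Mul(Function('y')(0, Function('L')(-10, -5)), Pow(Function('Z')(-310), -1)) = Mul(Add(-13, Add(-5, -10), 0), Pow(Add(-90, -310), -1)) = Mul(Add(-13, -15, 0), Pow(-400, -1)) = Mul(-28, Rational(-1, 400)) = Rational(7, 100)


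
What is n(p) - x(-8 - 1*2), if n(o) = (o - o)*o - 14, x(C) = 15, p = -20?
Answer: -29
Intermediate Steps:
n(o) = -14 (n(o) = 0*o - 14 = 0 - 14 = -14)
n(p) - x(-8 - 1*2) = -14 - 1*15 = -14 - 15 = -29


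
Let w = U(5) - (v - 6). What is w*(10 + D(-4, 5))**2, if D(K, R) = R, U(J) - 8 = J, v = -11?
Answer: 6750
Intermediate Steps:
U(J) = 8 + J
w = 30 (w = (8 + 5) - (-11 - 6) = 13 - 1*(-17) = 13 + 17 = 30)
w*(10 + D(-4, 5))**2 = 30*(10 + 5)**2 = 30*15**2 = 30*225 = 6750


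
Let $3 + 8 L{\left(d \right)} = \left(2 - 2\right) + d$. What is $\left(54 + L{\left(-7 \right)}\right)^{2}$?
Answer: $\frac{44521}{16} \approx 2782.6$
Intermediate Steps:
$L{\left(d \right)} = - \frac{3}{8} + \frac{d}{8}$ ($L{\left(d \right)} = - \frac{3}{8} + \frac{\left(2 - 2\right) + d}{8} = - \frac{3}{8} + \frac{0 + d}{8} = - \frac{3}{8} + \frac{d}{8}$)
$\left(54 + L{\left(-7 \right)}\right)^{2} = \left(54 + \left(- \frac{3}{8} + \frac{1}{8} \left(-7\right)\right)\right)^{2} = \left(54 - \frac{5}{4}\right)^{2} = \left(\frac{211}{4}\right)^{2} = \frac{44521}{16}$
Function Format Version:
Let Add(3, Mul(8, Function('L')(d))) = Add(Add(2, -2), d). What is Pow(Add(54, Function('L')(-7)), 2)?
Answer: Rational(44521, 16) ≈ 2782.6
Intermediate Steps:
Function('L')(d) = Add(Rational(-3, 8), Mul(Rational(1, 8), d)) (Function('L')(d) = Add(Rational(-3, 8), Mul(Rational(1, 8), Add(Add(2, -2), d))) = Add(Rational(-3, 8), Mul(Rational(1, 8), Add(0, d))) = Add(Rational(-3, 8), Mul(Rational(1, 8), d)))
Pow(Add(54, Function('L')(-7)), 2) = Pow(Add(54, Add(Rational(-3, 8), Mul(Rational(1, 8), -7))), 2) = Pow(Add(54, Add(Rational(-3, 8), Rational(-7, 8))), 2) = Pow(Add(54, Rational(-5, 4)), 2) = Pow(Rational(211, 4), 2) = Rational(44521, 16)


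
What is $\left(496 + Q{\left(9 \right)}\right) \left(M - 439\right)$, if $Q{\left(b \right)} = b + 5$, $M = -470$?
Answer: $-463590$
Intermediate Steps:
$Q{\left(b \right)} = 5 + b$
$\left(496 + Q{\left(9 \right)}\right) \left(M - 439\right) = \left(496 + \left(5 + 9\right)\right) \left(-470 - 439\right) = \left(496 + 14\right) \left(-909\right) = 510 \left(-909\right) = -463590$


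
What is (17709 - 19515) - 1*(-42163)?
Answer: 40357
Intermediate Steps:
(17709 - 19515) - 1*(-42163) = -1806 + 42163 = 40357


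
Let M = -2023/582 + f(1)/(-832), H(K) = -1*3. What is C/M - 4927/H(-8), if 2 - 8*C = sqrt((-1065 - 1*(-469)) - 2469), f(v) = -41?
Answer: 4087439915/2488911 + 30264*I*sqrt(3065)/829637 ≈ 1642.3 + 2.0195*I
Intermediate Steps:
C = 1/4 - I*sqrt(3065)/8 (C = 1/4 - sqrt((-1065 - 1*(-469)) - 2469)/8 = 1/4 - sqrt((-1065 + 469) - 2469)/8 = 1/4 - sqrt(-596 - 2469)/8 = 1/4 - I*sqrt(3065)/8 ≈ 0.25 - 6.9203*I)
H(K) = -3
M = -829637/242112 (M = -2023/582 - 41/(-832) = -2023*1/582 - 41*(-1/832) = -2023/582 + 41/832 = -829637/242112 ≈ -3.4267)
C/M - 4927/H(-8) = (1/4 - I*sqrt(3065)/8)/(-829637/242112) - 4927/(-3) = (1/4 - I*sqrt(3065)/8)*(-242112/829637) - 4927*(-1/3) = (-60528/829637 + 30264*I*sqrt(3065)/829637) + 4927/3 = 4087439915/2488911 + 30264*I*sqrt(3065)/829637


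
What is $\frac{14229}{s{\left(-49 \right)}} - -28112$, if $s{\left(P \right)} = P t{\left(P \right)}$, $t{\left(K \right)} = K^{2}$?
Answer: $\frac{3307334459}{117649} \approx 28112.0$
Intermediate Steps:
$s{\left(P \right)} = P^{3}$ ($s{\left(P \right)} = P P^{2} = P^{3}$)
$\frac{14229}{s{\left(-49 \right)}} - -28112 = \frac{14229}{\left(-49\right)^{3}} - -28112 = \frac{14229}{-117649} + 28112 = 14229 \left(- \frac{1}{117649}\right) + 28112 = - \frac{14229}{117649} + 28112 = \frac{3307334459}{117649}$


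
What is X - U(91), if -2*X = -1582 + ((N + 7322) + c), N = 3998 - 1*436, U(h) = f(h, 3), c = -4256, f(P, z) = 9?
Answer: -2532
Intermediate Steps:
U(h) = 9
N = 3562 (N = 3998 - 436 = 3562)
X = -2523 (X = -(-1582 + ((3562 + 7322) - 4256))/2 = -(-1582 + (10884 - 4256))/2 = -(-1582 + 6628)/2 = -½*5046 = -2523)
X - U(91) = -2523 - 1*9 = -2523 - 9 = -2532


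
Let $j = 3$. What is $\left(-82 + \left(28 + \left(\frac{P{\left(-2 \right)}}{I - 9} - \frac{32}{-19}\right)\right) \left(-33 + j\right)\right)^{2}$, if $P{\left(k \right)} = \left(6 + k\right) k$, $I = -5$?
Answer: $\frac{17325403876}{17689} \approx 9.7945 \cdot 10^{5}$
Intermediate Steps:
$P{\left(k \right)} = k \left(6 + k\right)$
$\left(-82 + \left(28 + \left(\frac{P{\left(-2 \right)}}{I - 9} - \frac{32}{-19}\right)\right) \left(-33 + j\right)\right)^{2} = \left(-82 + \left(28 + \left(\frac{\left(-2\right) \left(6 - 2\right)}{-5 - 9} - \frac{32}{-19}\right)\right) \left(-33 + 3\right)\right)^{2} = \left(-82 + \left(28 + \left(\frac{\left(-2\right) 4}{-14} - - \frac{32}{19}\right)\right) \left(-30\right)\right)^{2} = \left(-82 + \left(28 + \left(\left(-8\right) \left(- \frac{1}{14}\right) + \frac{32}{19}\right)\right) \left(-30\right)\right)^{2} = \left(-82 + \left(28 + \left(\frac{4}{7} + \frac{32}{19}\right)\right) \left(-30\right)\right)^{2} = \left(-82 + \left(28 + \frac{300}{133}\right) \left(-30\right)\right)^{2} = \left(-82 + \frac{4024}{133} \left(-30\right)\right)^{2} = \left(-82 - \frac{120720}{133}\right)^{2} = \left(- \frac{131626}{133}\right)^{2} = \frac{17325403876}{17689}$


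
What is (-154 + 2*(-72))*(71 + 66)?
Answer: -40826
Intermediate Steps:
(-154 + 2*(-72))*(71 + 66) = (-154 - 144)*137 = -298*137 = -40826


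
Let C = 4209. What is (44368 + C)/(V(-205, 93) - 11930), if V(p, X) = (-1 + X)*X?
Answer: -48577/3374 ≈ -14.397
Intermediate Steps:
V(p, X) = X*(-1 + X)
(44368 + C)/(V(-205, 93) - 11930) = (44368 + 4209)/(93*(-1 + 93) - 11930) = 48577/(93*92 - 11930) = 48577/(8556 - 11930) = 48577/(-3374) = 48577*(-1/3374) = -48577/3374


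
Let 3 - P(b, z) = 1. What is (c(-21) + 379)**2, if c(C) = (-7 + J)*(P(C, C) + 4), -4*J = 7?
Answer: 426409/4 ≈ 1.0660e+5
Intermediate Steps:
J = -7/4 (J = -1/4*7 = -7/4 ≈ -1.7500)
P(b, z) = 2 (P(b, z) = 3 - 1*1 = 3 - 1 = 2)
c(C) = -105/2 (c(C) = (-7 - 7/4)*(2 + 4) = -35/4*6 = -105/2)
(c(-21) + 379)**2 = (-105/2 + 379)**2 = (653/2)**2 = 426409/4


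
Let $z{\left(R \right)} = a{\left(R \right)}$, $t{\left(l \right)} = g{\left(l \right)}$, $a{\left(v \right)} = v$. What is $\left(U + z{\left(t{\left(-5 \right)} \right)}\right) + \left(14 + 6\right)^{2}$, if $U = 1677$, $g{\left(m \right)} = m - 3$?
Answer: $2069$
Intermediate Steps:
$g{\left(m \right)} = -3 + m$
$t{\left(l \right)} = -3 + l$
$z{\left(R \right)} = R$
$\left(U + z{\left(t{\left(-5 \right)} \right)}\right) + \left(14 + 6\right)^{2} = \left(1677 - 8\right) + \left(14 + 6\right)^{2} = \left(1677 - 8\right) + 20^{2} = 1669 + 400 = 2069$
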